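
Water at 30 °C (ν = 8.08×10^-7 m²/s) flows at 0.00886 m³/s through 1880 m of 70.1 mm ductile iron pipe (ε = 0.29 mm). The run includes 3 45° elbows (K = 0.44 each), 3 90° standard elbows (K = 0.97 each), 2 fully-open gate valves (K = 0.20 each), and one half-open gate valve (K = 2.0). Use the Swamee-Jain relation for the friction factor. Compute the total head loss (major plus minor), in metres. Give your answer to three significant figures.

V = 4Q/(πD²) = 2.296 m/s; V²/2g = 0.2686 m
Re = 1.99×10^5, ε/D = 0.00414 → f = 0.02942 (Swamee-Jain)
Major: h_f = f(L/D)·V²/2g = 0.02942·26819·0.2686 = 211.9 m
Minor: ΣK = 6.63; h_m = ΣK·V²/2g = 1.781 m
Total H_L = 211.9 + 1.781 = 213.7 m

H_L ≈ 214 m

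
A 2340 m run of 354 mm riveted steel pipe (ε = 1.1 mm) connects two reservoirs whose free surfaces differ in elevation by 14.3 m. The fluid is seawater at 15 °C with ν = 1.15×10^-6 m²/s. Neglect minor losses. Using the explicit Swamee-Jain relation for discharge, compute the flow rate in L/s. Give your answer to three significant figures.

Q ≈ 124 L/s

Swamee-Jain (Type II): Q = -0.965·√(gD⁵h_f/L)·ln[ε/(3.7D) + √(3.17ν²L/(gD³h_f))]
√(gD⁵h_f/L) = √(9.81·0.354⁵·14.3/2340) = 0.01826
ε/(3.7D) = 8.40×10^-4; √(3.17ν²L/(gD³h_f)) = 3.97×10^-5
Q = -0.965·0.01826·ln(8.795×10^-4) = 0.1240 m³/s
Check: V = 1.26 m/s, Re = 3.88×10^5, f = 0.02689, h_f = 14.4 m ≈ 14.3 m ✓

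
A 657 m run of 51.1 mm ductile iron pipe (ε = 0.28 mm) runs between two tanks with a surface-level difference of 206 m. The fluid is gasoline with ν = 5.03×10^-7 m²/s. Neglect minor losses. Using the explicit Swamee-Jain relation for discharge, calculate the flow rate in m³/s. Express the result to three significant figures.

Q ≈ 0.00648 m³/s

Swamee-Jain (Type II): Q = -0.965·√(gD⁵h_f/L)·ln[ε/(3.7D) + √(3.17ν²L/(gD³h_f))]
√(gD⁵h_f/L) = √(9.81·0.0511⁵·206/657) = 0.001035
ε/(3.7D) = 0.00148; √(3.17ν²L/(gD³h_f)) = 4.42×10^-5
Q = -0.965·0.001035·ln(0.001525) = 0.006479 m³/s
Check: V = 3.16 m/s, Re = 3.21×10^5, f = 0.03163, h_f = 207 m ≈ 206 m ✓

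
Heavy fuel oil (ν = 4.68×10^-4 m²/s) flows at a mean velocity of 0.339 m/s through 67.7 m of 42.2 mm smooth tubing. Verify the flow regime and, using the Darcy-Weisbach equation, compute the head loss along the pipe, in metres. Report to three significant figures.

Re = VD/ν = 0.339·0.04220/4.68×10^-4 = 30.6 → laminar (Re < 2300)
f = 64/Re = 2.094
h_f = f(L/D)V²/(2g) = 2.094·(67.7/0.04220)·0.339²/(2·9.81) = 19.67 m

h_f ≈ 19.7 m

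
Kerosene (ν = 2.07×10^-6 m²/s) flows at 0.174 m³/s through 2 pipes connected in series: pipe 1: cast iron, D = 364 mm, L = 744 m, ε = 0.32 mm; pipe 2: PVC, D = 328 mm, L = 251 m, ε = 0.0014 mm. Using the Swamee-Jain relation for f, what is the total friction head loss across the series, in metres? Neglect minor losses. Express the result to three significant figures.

Pipe 1: V = 1.672 m/s, Re = 2.94×10^5, ε/D = 8.79×10^-4, f = 0.02025, h_1 = f(L/D)V²/2g = 5.898 m
Pipe 2: V = 2.059 m/s, Re = 3.26×10^5, ε/D = 4.27×10^-6, f = 0.01420, h_2 = f(L/D)V²/2g = 2.349 m
Series → Q common, losses add: H = Σh = 8.247 m

H ≈ 8.25 m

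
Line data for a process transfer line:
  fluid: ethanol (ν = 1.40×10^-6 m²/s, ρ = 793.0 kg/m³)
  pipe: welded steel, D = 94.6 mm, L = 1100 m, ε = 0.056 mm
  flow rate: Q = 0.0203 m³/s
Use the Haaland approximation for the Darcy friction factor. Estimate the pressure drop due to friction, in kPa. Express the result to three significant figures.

Δp ≈ 736 kPa

V = 4Q/(πD²) = 4·0.0203/(π·0.0946²) = 2.888 m/s
Re = VD/ν = 2.888·0.0946/1.40×10^-6 = 1.95×10^5 → turbulent
ε/D = 0.056/94.6 = 5.92×10^-4
Haaland: f = 0.01914
h_f = f(L/D)V²/(2g) = 0.01914·(1100/0.0946)·2.888²/(2·9.81) = 94.64 m
Δp = ρg·h_f = 793.0·9.81·94.64 = 736.2 kPa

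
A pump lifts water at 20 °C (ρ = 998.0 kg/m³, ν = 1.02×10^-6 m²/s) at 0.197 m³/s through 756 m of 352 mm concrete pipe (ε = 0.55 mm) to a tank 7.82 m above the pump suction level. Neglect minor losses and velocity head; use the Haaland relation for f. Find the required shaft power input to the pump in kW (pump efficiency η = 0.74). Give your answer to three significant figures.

P_shaft ≈ 46.4 kW

V = 4Q/(πD²) = 2.024 m/s; Re = 6.99×10^5; ε/D = 0.00156; f = 0.02228
h_f = f(L/D)V²/2g = 9.993 m
Total head H = z + h_f = 7.82 + 9.993 = 17.81 m
P_hyd = ρgQH = 998.0·9.81·0.197·17.81 = 34.36 kW
P_shaft = P_hyd/η = 34.36/0.74 = 46.43 kW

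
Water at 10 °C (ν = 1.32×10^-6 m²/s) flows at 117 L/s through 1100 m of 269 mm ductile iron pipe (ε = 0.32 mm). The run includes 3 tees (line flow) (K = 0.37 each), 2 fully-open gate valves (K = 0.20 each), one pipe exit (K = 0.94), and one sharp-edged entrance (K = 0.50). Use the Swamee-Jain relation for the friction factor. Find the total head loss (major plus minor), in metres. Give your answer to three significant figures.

V = 4Q/(πD²) = 2.059 m/s; V²/2g = 0.2160 m
Re = 4.20×10^5, ε/D = 0.00119 → f = 0.02125 (Swamee-Jain)
Major: h_f = f(L/D)·V²/2g = 0.02125·4089·0.2160 = 18.77 m
Minor: ΣK = 2.95; h_m = ΣK·V²/2g = 0.6372 m
Total H_L = 18.77 + 0.6372 = 19.41 m

H_L ≈ 19.4 m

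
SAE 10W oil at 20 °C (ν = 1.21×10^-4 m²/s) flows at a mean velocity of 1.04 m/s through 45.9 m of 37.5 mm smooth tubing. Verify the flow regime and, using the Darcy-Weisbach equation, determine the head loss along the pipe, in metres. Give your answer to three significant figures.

Re = VD/ν = 1.04·0.03750/1.21×10^-4 = 322 → laminar (Re < 2300)
f = 64/Re = 0.1986
h_f = f(L/D)V²/(2g) = 0.1986·(45.9/0.03750)·1.04²/(2·9.81) = 13.40 m

h_f ≈ 13.4 m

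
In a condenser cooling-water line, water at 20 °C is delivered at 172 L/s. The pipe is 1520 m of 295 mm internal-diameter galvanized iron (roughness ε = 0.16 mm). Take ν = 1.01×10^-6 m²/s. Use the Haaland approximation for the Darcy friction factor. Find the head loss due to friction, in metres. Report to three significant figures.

V = 4Q/(πD²) = 4·0.172/(π·0.295²) = 2.516 m/s
Re = VD/ν = 2.516·0.295/1.01×10^-6 = 7.35×10^5 → turbulent
ε/D = 0.16/295 = 5.42×10^-4
Haaland: f = 0.01760
h_f = f(L/D)V²/(2g) = 0.01760·(1520/0.295)·2.516²/(2·9.81) = 29.27 m

h_f ≈ 29.3 m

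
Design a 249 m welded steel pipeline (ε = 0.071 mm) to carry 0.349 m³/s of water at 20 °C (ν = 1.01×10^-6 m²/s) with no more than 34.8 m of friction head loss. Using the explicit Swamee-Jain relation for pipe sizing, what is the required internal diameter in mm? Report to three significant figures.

D ≈ 260 mm

Swamee-Jain (Type III): D = 0.66·[ε^1.25·(LQ²/(gh_f))^4.75 + ν·Q^9.4·(L/(gh_f))^5.2]^0.04
LQ²/(gh_f) = 0.08884; L/(gh_f) = 0.7294
Term 1 = ε^1.25·(…)^4.75 = 6.61×10^-11; Term 2 = ν·Q^9.4·(…)^5.2 = 9.87×10^-12
D = 0.66·(6.61×10^-11 + 9.87×10^-12)^0.04 = 0.2599 m = 260 mm
Check: V = 6.58 m/s, Re = 1.69×10^6, f = 0.01520, h_f = 32.1 m ≈ 34.8 m ✓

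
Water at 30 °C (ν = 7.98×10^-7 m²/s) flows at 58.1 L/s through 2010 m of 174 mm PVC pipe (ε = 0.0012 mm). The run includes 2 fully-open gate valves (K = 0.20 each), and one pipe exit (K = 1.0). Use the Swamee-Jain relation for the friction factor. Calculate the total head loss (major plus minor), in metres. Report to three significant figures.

H_L ≈ 46.3 m

V = 4Q/(πD²) = 2.443 m/s; V²/2g = 0.3043 m
Re = 5.33×10^5, ε/D = 6.90×10^-6 → f = 0.01306 (Swamee-Jain)
Major: h_f = f(L/D)·V²/2g = 0.01306·11552·0.3043 = 45.90 m
Minor: ΣK = 1.40; h_m = ΣK·V²/2g = 0.4260 m
Total H_L = 45.90 + 0.4260 = 46.33 m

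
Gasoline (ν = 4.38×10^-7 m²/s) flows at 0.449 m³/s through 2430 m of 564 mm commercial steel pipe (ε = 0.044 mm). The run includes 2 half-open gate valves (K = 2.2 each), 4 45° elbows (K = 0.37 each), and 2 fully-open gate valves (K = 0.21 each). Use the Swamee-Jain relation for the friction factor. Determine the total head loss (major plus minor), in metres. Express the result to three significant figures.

H_L ≈ 9.80 m

V = 4Q/(πD²) = 1.797 m/s; V²/2g = 0.1646 m
Re = 2.31×10^6, ε/D = 7.80×10^-5 → f = 0.01236 (Swamee-Jain)
Major: h_f = f(L/D)·V²/2g = 0.01236·4309·0.1646 = 8.767 m
Minor: ΣK = 6.30; h_m = ΣK·V²/2g = 1.037 m
Total H_L = 8.767 + 1.037 = 9.805 m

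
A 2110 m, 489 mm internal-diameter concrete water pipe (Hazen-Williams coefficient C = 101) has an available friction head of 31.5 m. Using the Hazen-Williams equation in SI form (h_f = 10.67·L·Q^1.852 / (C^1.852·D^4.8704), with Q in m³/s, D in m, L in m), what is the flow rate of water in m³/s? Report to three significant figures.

Q ≈ 0.443 m³/s

Rearranging: Q = [h_f·C^1.852·D^4.8704 / (10.67·L)]^(1/1.852)
Q = [31.5·101^1.852·0.489^4.8704 / (10.67·2110)]^0.540 = 0.4427 m³/s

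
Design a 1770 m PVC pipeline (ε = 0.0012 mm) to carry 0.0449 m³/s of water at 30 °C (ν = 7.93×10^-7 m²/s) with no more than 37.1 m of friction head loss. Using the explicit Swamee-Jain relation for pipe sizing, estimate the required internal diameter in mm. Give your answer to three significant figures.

Swamee-Jain (Type III): D = 0.66·[ε^1.25·(LQ²/(gh_f))^4.75 + ν·Q^9.4·(L/(gh_f))^5.2]^0.04
LQ²/(gh_f) = 0.009804; L/(gh_f) = 4.863
Term 1 = ε^1.25·(…)^4.75 = 1.14×10^-17; Term 2 = ν·Q^9.4·(…)^5.2 = 6.34×10^-16
D = 0.66·(1.14×10^-17 + 6.34×10^-16)^0.04 = 0.1629 m = 163 mm
Check: V = 2.15 m/s, Re = 4.43×10^5, f = 0.01349, h_f = 34.7 m ≈ 37.1 m ✓

D ≈ 163 mm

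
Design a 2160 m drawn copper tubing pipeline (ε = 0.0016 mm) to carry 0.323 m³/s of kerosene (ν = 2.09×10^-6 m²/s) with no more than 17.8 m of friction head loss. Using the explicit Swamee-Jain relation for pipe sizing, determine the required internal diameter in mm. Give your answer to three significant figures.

Swamee-Jain (Type III): D = 0.66·[ε^1.25·(LQ²/(gh_f))^4.75 + ν·Q^9.4·(L/(gh_f))^5.2]^0.04
LQ²/(gh_f) = 1.291; L/(gh_f) = 12.37
Term 1 = ε^1.25·(…)^4.75 = 1.91×10^-7; Term 2 = ν·Q^9.4·(…)^5.2 = 2.44×10^-5
D = 0.66·(1.91×10^-7 + 2.44×10^-5)^0.04 = 0.4317 m = 432 mm
Check: V = 2.21 m/s, Re = 4.56×10^5, f = 0.01337, h_f = 16.6 m ≈ 17.8 m ✓

D ≈ 432 mm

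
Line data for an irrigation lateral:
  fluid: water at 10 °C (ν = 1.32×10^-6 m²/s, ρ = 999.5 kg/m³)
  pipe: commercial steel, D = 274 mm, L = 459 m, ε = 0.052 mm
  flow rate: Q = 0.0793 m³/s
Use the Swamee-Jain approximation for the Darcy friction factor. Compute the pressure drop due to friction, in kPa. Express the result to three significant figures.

Δp ≈ 24.8 kPa

V = 4Q/(πD²) = 4·0.0793/(π·0.274²) = 1.345 m/s
Re = VD/ν = 1.345·0.274/1.32×10^-6 = 2.79×10^5 → turbulent
ε/D = 0.052/274 = 1.90×10^-4
Swamee-Jain: f = 0.01636
h_f = f(L/D)V²/(2g) = 0.01636·(459/0.274)·1.345²/(2·9.81) = 2.527 m
Δp = ρg·h_f = 999.5·9.81·2.527 = 24.77 kPa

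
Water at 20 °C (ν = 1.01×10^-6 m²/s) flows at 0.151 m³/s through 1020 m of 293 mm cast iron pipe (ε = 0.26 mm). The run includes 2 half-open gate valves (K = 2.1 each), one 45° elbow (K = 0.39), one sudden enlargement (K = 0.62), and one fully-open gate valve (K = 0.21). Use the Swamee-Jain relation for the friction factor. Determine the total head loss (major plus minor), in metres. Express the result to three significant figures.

H_L ≈ 18.9 m

V = 4Q/(πD²) = 2.240 m/s; V²/2g = 0.2556 m
Re = 6.50×10^5, ε/D = 8.87×10^-4 → f = 0.01969 (Swamee-Jain)
Major: h_f = f(L/D)·V²/2g = 0.01969·3481·0.2556 = 17.52 m
Minor: ΣK = 5.42; h_m = ΣK·V²/2g = 1.385 m
Total H_L = 17.52 + 1.385 = 18.91 m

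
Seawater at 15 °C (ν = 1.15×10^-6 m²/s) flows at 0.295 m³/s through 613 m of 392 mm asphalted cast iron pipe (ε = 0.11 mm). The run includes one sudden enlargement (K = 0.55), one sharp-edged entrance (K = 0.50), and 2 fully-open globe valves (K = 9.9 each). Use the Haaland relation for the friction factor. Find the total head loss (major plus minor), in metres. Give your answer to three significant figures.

H_L ≈ 13.8 m

V = 4Q/(πD²) = 2.444 m/s; V²/2g = 0.3045 m
Re = 8.33×10^5, ε/D = 2.81×10^-4 → f = 0.01554 (Haaland)
Major: h_f = f(L/D)·V²/2g = 0.01554·1564·0.3045 = 7.402 m
Minor: ΣK = 20.9; h_m = ΣK·V²/2g = 6.349 m
Total H_L = 7.402 + 6.349 = 13.75 m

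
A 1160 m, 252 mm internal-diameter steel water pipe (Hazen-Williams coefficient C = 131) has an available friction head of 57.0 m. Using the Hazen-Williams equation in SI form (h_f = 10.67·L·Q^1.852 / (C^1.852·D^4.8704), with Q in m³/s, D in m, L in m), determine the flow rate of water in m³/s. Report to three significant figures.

Rearranging: Q = [h_f·C^1.852·D^4.8704 / (10.67·L)]^(1/1.852)
Q = [57.0·131^1.852·0.252^4.8704 / (10.67·1160)]^0.540 = 0.1911 m³/s

Q ≈ 0.191 m³/s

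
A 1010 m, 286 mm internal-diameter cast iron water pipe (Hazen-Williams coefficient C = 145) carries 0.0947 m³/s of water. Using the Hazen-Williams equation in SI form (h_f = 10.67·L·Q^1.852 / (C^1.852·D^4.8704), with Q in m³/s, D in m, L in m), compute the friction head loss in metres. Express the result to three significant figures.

h_f ≈ 6.05 m

h_f = 10.67·1010·0.0947^1.852 / (145^1.852·0.286^4.8704) = 6.047 m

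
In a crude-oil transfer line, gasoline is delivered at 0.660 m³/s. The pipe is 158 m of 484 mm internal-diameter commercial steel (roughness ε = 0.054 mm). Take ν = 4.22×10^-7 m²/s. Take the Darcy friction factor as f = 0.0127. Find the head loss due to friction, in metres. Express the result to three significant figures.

h_f ≈ 2.72 m

V = 4Q/(πD²) = 4·0.660/(π·0.484²) = 3.587 m/s
h_f = f(L/D)V²/(2g) = 0.01270·(158/0.484)·3.587²/(2·9.81) = 2.719 m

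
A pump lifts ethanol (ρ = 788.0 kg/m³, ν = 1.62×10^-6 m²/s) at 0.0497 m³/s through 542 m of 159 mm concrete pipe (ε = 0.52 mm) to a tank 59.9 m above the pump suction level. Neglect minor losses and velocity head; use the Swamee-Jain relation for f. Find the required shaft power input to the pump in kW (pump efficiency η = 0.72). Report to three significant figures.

P_shaft ≈ 47.9 kW

V = 4Q/(πD²) = 2.503 m/s; Re = 2.46×10^5; ε/D = 0.00327; f = 0.02749
h_f = f(L/D)V²/2g = 29.93 m
Total head H = z + h_f = 59.9 + 29.93 = 89.83 m
P_hyd = ρgQH = 788.0·9.81·0.0497·89.83 = 34.51 kW
P_shaft = P_hyd/η = 34.51/0.72 = 47.93 kW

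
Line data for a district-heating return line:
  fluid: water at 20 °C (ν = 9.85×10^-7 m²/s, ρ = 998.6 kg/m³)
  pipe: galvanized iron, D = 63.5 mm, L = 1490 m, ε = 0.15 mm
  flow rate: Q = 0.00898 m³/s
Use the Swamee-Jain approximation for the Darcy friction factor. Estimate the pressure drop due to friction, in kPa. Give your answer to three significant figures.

V = 4Q/(πD²) = 4·0.00898/(π·0.0635²) = 2.836 m/s
Re = VD/ν = 2.836·0.0635/9.85×10^-7 = 1.83×10^5 → turbulent
ε/D = 0.15/63.5 = 0.00236
Swamee-Jain: f = 0.02554
h_f = f(L/D)V²/(2g) = 0.02554·(1490/0.0635)·2.836²/(2·9.81) = 245.6 m
Δp = ρg·h_f = 998.6·9.81·245.6 = 2406 kPa

Δp ≈ 2410 kPa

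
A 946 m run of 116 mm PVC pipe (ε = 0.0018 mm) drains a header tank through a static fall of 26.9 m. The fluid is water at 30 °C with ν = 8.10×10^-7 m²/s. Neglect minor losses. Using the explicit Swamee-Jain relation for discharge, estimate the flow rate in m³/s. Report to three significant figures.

Swamee-Jain (Type II): Q = -0.965·√(gD⁵h_f/L)·ln[ε/(3.7D) + √(3.17ν²L/(gD³h_f))]
√(gD⁵h_f/L) = √(9.81·0.116⁵·26.9/946) = 0.002421
ε/(3.7D) = 4.19×10^-6; √(3.17ν²L/(gD³h_f)) = 6.91×10^-5
Q = -0.965·0.002421·ln(7.331×10^-5) = 0.02224 m³/s
Check: V = 2.10 m/s, Re = 3.01×10^5, f = 0.01454, h_f = 26.8 m ≈ 26.9 m ✓

Q ≈ 0.0222 m³/s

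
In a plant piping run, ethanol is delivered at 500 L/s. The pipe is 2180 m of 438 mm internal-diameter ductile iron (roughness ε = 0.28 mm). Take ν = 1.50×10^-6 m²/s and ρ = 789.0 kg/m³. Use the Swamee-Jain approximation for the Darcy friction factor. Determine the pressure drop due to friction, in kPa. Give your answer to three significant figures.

Δp ≈ 393 kPa

V = 4Q/(πD²) = 4·0.500/(π·0.438²) = 3.318 m/s
Re = VD/ν = 3.318·0.438/1.50×10^-6 = 9.69×10^5 → turbulent
ε/D = 0.28/438 = 6.39×10^-4
Swamee-Jain: f = 0.01819
h_f = f(L/D)V²/(2g) = 0.01819·(2180/0.438)·3.318²/(2·9.81) = 50.82 m
Δp = ρg·h_f = 789.0·9.81·50.82 = 393.3 kPa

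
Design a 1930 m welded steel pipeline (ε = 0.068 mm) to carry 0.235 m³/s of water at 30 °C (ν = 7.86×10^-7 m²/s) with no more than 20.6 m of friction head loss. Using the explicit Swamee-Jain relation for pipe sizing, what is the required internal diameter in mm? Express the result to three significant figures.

D ≈ 367 mm

Swamee-Jain (Type III): D = 0.66·[ε^1.25·(LQ²/(gh_f))^4.75 + ν·Q^9.4·(L/(gh_f))^5.2]^0.04
LQ²/(gh_f) = 0.5274; L/(gh_f) = 9.550
Term 1 = ε^1.25·(…)^4.75 = 2.96×10^-7; Term 2 = ν·Q^9.4·(…)^5.2 = 1.20×10^-7
D = 0.66·(2.96×10^-7 + 1.20×10^-7)^0.04 = 0.3667 m = 367 mm
Check: V = 2.23 m/s, Re = 1.04×10^6, f = 0.01458, h_f = 19.4 m ≈ 20.6 m ✓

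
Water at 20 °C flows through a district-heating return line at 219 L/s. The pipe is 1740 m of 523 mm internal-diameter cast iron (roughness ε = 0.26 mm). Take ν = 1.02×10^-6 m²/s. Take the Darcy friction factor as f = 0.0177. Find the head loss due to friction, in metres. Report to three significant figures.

V = 4Q/(πD²) = 4·0.219/(π·0.523²) = 1.019 m/s
h_f = f(L/D)V²/(2g) = 0.01770·(1740/0.523)·1.019²/(2·9.81) = 3.119 m

h_f ≈ 3.12 m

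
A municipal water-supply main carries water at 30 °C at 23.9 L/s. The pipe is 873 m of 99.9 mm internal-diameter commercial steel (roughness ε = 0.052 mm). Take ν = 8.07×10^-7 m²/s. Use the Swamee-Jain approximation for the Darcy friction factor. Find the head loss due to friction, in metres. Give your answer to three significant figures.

h_f ≈ 75.3 m

V = 4Q/(πD²) = 4·0.0239/(π·0.0999²) = 3.049 m/s
Re = VD/ν = 3.049·0.0999/8.07×10^-7 = 3.77×10^5 → turbulent
ε/D = 0.052/99.9 = 5.21×10^-4
Swamee-Jain: f = 0.01818
h_f = f(L/D)V²/(2g) = 0.01818·(873/0.0999)·3.049²/(2·9.81) = 75.27 m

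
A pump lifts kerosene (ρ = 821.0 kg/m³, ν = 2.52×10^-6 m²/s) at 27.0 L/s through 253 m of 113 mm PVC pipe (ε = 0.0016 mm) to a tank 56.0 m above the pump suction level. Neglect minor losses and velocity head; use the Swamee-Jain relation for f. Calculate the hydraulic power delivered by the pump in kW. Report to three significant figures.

P_hyd ≈ 15.3 kW

V = 4Q/(πD²) = 2.692 m/s; Re = 1.21×10^5; ε/D = 1.42×10^-5; f = 0.01728
h_f = f(L/D)V²/2g = 14.29 m
Total head H = z + h_f = 56.0 + 14.29 = 70.29 m
P_hyd = ρgQH = 821.0·9.81·0.0270·70.29 = 15.29 kW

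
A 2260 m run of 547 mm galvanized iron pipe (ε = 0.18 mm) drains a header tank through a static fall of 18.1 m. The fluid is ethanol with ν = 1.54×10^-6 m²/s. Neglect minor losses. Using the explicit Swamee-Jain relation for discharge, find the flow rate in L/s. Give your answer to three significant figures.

Swamee-Jain (Type II): Q = -0.965·√(gD⁵h_f/L)·ln[ε/(3.7D) + √(3.17ν²L/(gD³h_f))]
√(gD⁵h_f/L) = √(9.81·0.547⁵·18.1/2260) = 0.06203
ε/(3.7D) = 8.89×10^-5; √(3.17ν²L/(gD³h_f)) = 2.42×10^-5
Q = -0.965·0.06203·ln(1.131×10^-4) = 0.5439 m³/s
Check: V = 2.31 m/s, Re = 8.22×10^5, f = 0.01615, h_f = 18.2 m ≈ 18.1 m ✓

Q ≈ 544 L/s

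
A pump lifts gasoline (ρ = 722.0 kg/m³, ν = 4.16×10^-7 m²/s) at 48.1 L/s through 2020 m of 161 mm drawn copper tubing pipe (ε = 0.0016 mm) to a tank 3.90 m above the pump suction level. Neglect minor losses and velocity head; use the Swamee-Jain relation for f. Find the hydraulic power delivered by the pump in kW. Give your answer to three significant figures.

V = 4Q/(πD²) = 2.363 m/s; Re = 9.14×10^5; ε/D = 9.94×10^-6; f = 0.01202
h_f = f(L/D)V²/2g = 42.89 m
Total head H = z + h_f = 3.90 + 42.89 = 46.79 m
P_hyd = ρgQH = 722.0·9.81·0.0481·46.79 = 15.94 kW

P_hyd ≈ 15.9 kW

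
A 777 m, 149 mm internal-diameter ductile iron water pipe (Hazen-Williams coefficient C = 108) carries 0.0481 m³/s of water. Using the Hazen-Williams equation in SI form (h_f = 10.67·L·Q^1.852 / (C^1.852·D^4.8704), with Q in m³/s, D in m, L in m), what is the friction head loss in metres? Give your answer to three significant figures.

h_f ≈ 54.8 m

h_f = 10.67·777·0.0481^1.852 / (108^1.852·0.149^4.8704) = 54.82 m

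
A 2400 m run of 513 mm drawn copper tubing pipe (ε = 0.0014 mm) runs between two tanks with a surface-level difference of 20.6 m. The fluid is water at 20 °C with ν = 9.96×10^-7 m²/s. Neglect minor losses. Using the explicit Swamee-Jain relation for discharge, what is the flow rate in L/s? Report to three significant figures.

Q ≈ 579 L/s

Swamee-Jain (Type II): Q = -0.965·√(gD⁵h_f/L)·ln[ε/(3.7D) + √(3.17ν²L/(gD³h_f))]
√(gD⁵h_f/L) = √(9.81·0.513⁵·20.6/2400) = 0.05470
ε/(3.7D) = 7.38×10^-7; √(3.17ν²L/(gD³h_f)) = 1.66×10^-5
Q = -0.965·0.05470·ln(1.737×10^-5) = 0.5785 m³/s
Check: V = 2.80 m/s, Re = 1.44×10^6, f = 0.01101, h_f = 20.6 m ≈ 20.6 m ✓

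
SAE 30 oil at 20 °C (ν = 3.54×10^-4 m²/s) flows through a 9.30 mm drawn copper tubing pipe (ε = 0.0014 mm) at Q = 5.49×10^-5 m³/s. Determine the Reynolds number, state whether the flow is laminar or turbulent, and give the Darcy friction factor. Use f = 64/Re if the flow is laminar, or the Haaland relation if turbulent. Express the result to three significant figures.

Re ≈ 21.2; laminar; f = 64/Re ≈ 3.01

V = 4Q/(πD²) = 0.8082 m/s
Re = VD/ν = 0.8082·0.00930/3.54×10^-4 = 21.2
Re < 2300 → laminar → f = 64/Re = 3.014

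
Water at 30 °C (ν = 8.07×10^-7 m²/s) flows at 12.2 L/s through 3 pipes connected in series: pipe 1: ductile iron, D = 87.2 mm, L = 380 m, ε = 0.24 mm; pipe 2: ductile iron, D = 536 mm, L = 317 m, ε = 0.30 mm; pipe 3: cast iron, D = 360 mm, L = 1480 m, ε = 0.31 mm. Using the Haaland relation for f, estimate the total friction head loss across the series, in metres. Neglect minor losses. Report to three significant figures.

Pipe 1: V = 2.043 m/s, Re = 2.21×10^5, ε/D = 0.00275, f = 0.02617, h_1 = f(L/D)V²/2g = 24.26 m
Pipe 2: V = 0.05407 m/s, Re = 3.59×10^4, ε/D = 5.60×10^-4, f = 0.02378, h_2 = f(L/D)V²/2g = 0.002095 m
Pipe 3: V = 0.1199 m/s, Re = 5.35×10^4, ε/D = 8.61×10^-4, f = 0.02312, h_3 = f(L/D)V²/2g = 0.06958 m
Series → Q common, losses add: H = Σh = 24.33 m

H ≈ 24.3 m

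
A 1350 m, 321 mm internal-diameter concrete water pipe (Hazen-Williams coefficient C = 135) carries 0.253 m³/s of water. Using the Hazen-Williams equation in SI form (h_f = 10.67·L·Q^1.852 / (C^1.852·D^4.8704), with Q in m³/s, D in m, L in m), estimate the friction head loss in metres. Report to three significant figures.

h_f = 10.67·1350·0.253^1.852 / (135^1.852·0.321^4.8704) = 32.45 m

h_f ≈ 32.5 m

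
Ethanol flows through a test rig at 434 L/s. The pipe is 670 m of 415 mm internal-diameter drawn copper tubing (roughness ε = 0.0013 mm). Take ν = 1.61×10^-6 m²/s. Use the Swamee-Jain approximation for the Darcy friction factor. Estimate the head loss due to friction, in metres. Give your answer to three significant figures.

h_f ≈ 10.2 m

V = 4Q/(πD²) = 4·0.434/(π·0.415²) = 3.209 m/s
Re = VD/ν = 3.209·0.415/1.61×10^-6 = 8.27×10^5 → turbulent
ε/D = 0.0013/415 = 3.13×10^-6
Swamee-Jain: f = 0.01206
h_f = f(L/D)V²/(2g) = 0.01206·(670/0.415)·3.209²/(2·9.81) = 10.21 m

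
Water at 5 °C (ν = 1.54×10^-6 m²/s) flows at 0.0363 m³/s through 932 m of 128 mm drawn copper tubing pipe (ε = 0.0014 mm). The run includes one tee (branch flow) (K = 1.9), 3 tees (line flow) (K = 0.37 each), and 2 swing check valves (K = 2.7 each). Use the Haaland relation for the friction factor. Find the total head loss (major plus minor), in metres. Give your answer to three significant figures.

H_L ≈ 48.0 m

V = 4Q/(πD²) = 2.821 m/s; V²/2g = 0.4056 m
Re = 2.34×10^5, ε/D = 1.09×10^-5 → f = 0.01510 (Haaland)
Major: h_f = f(L/D)·V²/2g = 0.01510·7281·0.4056 = 44.60 m
Minor: ΣK = 8.41; h_m = ΣK·V²/2g = 3.411 m
Total H_L = 44.60 + 3.411 = 48.01 m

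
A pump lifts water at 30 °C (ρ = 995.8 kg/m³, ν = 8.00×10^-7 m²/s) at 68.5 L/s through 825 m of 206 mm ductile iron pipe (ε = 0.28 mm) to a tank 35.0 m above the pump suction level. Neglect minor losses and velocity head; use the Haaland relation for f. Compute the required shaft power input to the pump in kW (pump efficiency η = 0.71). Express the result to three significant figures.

V = 4Q/(πD²) = 2.055 m/s; Re = 5.29×10^5; ε/D = 0.00136; f = 0.02163
h_f = f(L/D)V²/2g = 18.65 m
Total head H = z + h_f = 35.0 + 18.65 = 53.65 m
P_hyd = ρgQH = 995.8·9.81·0.0685·53.65 = 35.90 kW
P_shaft = P_hyd/η = 35.90/0.71 = 50.56 kW

P_shaft ≈ 50.6 kW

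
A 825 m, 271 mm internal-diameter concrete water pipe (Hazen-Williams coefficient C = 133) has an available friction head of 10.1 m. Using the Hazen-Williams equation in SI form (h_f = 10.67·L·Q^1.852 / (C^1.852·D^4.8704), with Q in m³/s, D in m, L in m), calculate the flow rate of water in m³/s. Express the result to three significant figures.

Q ≈ 0.111 m³/s

Rearranging: Q = [h_f·C^1.852·D^4.8704 / (10.67·L)]^(1/1.852)
Q = [10.1·133^1.852·0.271^4.8704 / (10.67·825)]^0.540 = 0.1109 m³/s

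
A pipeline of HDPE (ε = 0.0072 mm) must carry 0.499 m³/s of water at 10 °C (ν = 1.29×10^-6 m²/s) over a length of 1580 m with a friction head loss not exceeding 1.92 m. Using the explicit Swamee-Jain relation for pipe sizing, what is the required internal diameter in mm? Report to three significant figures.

D ≈ 743 mm

Swamee-Jain (Type III): D = 0.66·[ε^1.25·(LQ²/(gh_f))^4.75 + ν·Q^9.4·(L/(gh_f))^5.2]^0.04
LQ²/(gh_f) = 20.89; L/(gh_f) = 83.89
Term 1 = ε^1.25·(…)^4.75 = 0.694; Term 2 = ν·Q^9.4·(…)^5.2 = 18.9
D = 0.66·(0.694 + 18.9)^0.04 = 0.7434 m = 743 mm
Check: V = 1.15 m/s, Re = 6.63×10^5, f = 0.01264, h_f = 1.81 m ≈ 1.92 m ✓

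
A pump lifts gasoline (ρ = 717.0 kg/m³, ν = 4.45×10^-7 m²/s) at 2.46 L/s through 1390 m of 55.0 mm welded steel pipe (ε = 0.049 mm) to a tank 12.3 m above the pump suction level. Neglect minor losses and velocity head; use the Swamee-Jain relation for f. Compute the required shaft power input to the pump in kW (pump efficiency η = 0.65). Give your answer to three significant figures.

P_shaft ≈ 1.12 kW

V = 4Q/(πD²) = 1.035 m/s; Re = 1.28×10^5; ε/D = 8.91×10^-4; f = 0.02146
h_f = f(L/D)V²/2g = 29.63 m
Total head H = z + h_f = 12.3 + 29.63 = 41.93 m
P_hyd = ρgQH = 717.0·9.81·0.00246·41.93 = 0.7256 kW
P_shaft = P_hyd/η = 0.7256/0.65 = 1.116 kW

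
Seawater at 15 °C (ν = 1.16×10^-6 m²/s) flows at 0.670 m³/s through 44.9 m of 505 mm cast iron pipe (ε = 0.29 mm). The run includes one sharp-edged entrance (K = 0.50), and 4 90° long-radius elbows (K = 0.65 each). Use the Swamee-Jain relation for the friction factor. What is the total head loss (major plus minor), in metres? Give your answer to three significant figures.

H_L ≈ 2.66 m

V = 4Q/(πD²) = 3.345 m/s; V²/2g = 0.5703 m
Re = 1.46×10^6, ε/D = 5.74×10^-4 → f = 0.01763 (Swamee-Jain)
Major: h_f = f(L/D)·V²/2g = 0.01763·88.91·0.5703 = 0.8939 m
Minor: ΣK = 3.10; h_m = ΣK·V²/2g = 1.768 m
Total H_L = 0.8939 + 1.768 = 2.662 m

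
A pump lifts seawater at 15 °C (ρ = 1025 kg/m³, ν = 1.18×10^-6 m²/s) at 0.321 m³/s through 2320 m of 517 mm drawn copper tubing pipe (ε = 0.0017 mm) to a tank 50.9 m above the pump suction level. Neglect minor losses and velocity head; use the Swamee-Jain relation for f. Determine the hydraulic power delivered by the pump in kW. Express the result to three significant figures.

P_hyd ≈ 186 kW

V = 4Q/(πD²) = 1.529 m/s; Re = 6.70×10^5; ε/D = 3.29×10^-6; f = 0.01250
h_f = f(L/D)V²/2g = 6.682 m
Total head H = z + h_f = 50.9 + 6.682 = 57.58 m
P_hyd = ρgQH = 1025·9.81·0.321·57.58 = 185.9 kW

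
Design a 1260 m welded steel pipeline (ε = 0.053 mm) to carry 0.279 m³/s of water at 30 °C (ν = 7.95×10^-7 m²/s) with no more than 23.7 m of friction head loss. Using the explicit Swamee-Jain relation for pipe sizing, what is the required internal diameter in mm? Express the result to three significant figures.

Swamee-Jain (Type III): D = 0.66·[ε^1.25·(LQ²/(gh_f))^4.75 + ν·Q^9.4·(L/(gh_f))^5.2]^0.04
LQ²/(gh_f) = 0.4219; L/(gh_f) = 5.419
Term 1 = ε^1.25·(…)^4.75 = 7.50×10^-8; Term 2 = ν·Q^9.4·(…)^5.2 = 3.20×10^-8
D = 0.66·(7.50×10^-8 + 3.20×10^-8)^0.04 = 0.3473 m = 347 mm
Check: V = 2.94 m/s, Re = 1.29×10^6, f = 0.01400, h_f = 22.5 m ≈ 23.7 m ✓

D ≈ 347 mm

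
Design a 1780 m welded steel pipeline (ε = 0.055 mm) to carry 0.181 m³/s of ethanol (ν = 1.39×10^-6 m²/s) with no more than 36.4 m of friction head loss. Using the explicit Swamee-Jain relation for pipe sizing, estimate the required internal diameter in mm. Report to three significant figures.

D ≈ 293 mm

Swamee-Jain (Type III): D = 0.66·[ε^1.25·(LQ²/(gh_f))^4.75 + ν·Q^9.4·(L/(gh_f))^5.2]^0.04
LQ²/(gh_f) = 0.1633; L/(gh_f) = 4.985
Term 1 = ε^1.25·(…)^4.75 = 8.65×10^-10; Term 2 = ν·Q^9.4·(…)^5.2 = 6.21×10^-10
D = 0.66·(8.65×10^-10 + 6.21×10^-10)^0.04 = 0.2927 m = 293 mm
Check: V = 2.69 m/s, Re = 5.66×10^5, f = 0.01523, h_f = 34.2 m ≈ 36.4 m ✓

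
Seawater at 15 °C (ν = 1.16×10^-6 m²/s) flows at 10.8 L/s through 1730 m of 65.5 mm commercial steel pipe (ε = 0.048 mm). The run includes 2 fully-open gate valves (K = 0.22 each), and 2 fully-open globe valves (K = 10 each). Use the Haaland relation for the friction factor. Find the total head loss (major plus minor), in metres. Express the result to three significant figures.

V = 4Q/(πD²) = 3.205 m/s; V²/2g = 0.5236 m
Re = 1.81×10^5, ε/D = 7.33×10^-4 → f = 0.01991 (Haaland)
Major: h_f = f(L/D)·V²/2g = 0.01991·26412·0.5236 = 275.4 m
Minor: ΣK = 20.4; h_m = ΣK·V²/2g = 10.70 m
Total H_L = 275.4 + 10.70 = 286.1 m

H_L ≈ 286 m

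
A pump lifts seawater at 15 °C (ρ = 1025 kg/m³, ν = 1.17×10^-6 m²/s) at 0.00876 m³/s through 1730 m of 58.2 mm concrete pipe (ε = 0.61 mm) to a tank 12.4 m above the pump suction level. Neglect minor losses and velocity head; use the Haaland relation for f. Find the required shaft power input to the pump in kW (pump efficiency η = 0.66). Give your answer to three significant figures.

V = 4Q/(πD²) = 3.293 m/s; Re = 1.64×10^5; ε/D = 0.0105; f = 0.03892
h_f = f(L/D)V²/2g = 639.4 m
Total head H = z + h_f = 12.4 + 639.4 = 651.8 m
P_hyd = ρgQH = 1025·9.81·0.00876·651.8 = 57.41 kW
P_shaft = P_hyd/η = 57.41/0.66 = 86.99 kW

P_shaft ≈ 87.0 kW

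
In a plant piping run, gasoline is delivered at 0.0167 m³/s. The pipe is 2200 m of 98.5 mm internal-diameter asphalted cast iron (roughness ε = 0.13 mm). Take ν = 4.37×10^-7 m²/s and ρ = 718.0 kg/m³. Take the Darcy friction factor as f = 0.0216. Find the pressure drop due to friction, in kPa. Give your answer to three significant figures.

V = 4Q/(πD²) = 4·0.0167/(π·0.0985²) = 2.192 m/s
h_f = f(L/D)V²/(2g) = 0.02160·(2200/0.0985)·2.192²/(2·9.81) = 118.1 m
Δp = ρg·h_f = 718.0·9.81·118.1 = 831.8 kPa

Δp ≈ 832 kPa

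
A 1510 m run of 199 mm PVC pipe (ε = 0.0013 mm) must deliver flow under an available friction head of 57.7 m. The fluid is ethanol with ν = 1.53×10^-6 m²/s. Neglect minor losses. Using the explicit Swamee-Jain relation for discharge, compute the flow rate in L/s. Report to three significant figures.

Q ≈ 103 L/s

Swamee-Jain (Type II): Q = -0.965·√(gD⁵h_f/L)·ln[ε/(3.7D) + √(3.17ν²L/(gD³h_f))]
√(gD⁵h_f/L) = √(9.81·0.199⁵·57.7/1510) = 0.01082
ε/(3.7D) = 1.77×10^-6; √(3.17ν²L/(gD³h_f)) = 5.01×10^-5
Q = -0.965·0.01082·ln(5.189×10^-5) = 0.1030 m³/s
Check: V = 3.31 m/s, Re = 4.31×10^5, f = 0.01354, h_f = 57.4 m ≈ 57.7 m ✓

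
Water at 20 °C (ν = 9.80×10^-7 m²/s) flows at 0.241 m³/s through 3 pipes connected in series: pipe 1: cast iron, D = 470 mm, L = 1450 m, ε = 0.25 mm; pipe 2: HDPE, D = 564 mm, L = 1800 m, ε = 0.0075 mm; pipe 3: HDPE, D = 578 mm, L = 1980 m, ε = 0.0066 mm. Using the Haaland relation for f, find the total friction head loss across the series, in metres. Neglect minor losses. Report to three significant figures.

H ≈ 9.22 m

Pipe 1: V = 1.389 m/s, Re = 6.66×10^5, ε/D = 5.32×10^-4, f = 0.01759, h_1 = f(L/D)V²/2g = 5.336 m
Pipe 2: V = 0.9646 m/s, Re = 5.55×10^5, ε/D = 1.33×10^-5, f = 0.01299, h_2 = f(L/D)V²/2g = 1.966 m
Pipe 3: V = 0.9185 m/s, Re = 5.42×10^5, ε/D = 1.14×10^-5, f = 0.01302, h_3 = f(L/D)V²/2g = 1.917 m
Series → Q common, losses add: H = Σh = 9.219 m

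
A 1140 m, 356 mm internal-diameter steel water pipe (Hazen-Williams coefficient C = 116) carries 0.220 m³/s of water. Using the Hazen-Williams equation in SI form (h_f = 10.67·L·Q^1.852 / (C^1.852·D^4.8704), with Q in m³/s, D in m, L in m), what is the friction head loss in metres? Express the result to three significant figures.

h_f = 10.67·1140·0.220^1.852 / (116^1.852·0.356^4.8704) = 16.92 m

h_f ≈ 16.9 m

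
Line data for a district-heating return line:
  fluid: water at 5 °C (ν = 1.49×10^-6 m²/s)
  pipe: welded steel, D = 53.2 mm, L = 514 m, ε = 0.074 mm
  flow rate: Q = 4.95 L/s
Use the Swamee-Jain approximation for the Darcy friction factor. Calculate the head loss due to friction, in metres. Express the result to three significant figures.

h_f ≈ 58.8 m

V = 4Q/(πD²) = 4·0.00495/(π·0.0532²) = 2.227 m/s
Re = VD/ν = 2.227·0.0532/1.49×10^-6 = 7.95×10^4 → turbulent
ε/D = 0.074/53.2 = 0.00139
Swamee-Jain: f = 0.02407
h_f = f(L/D)V²/(2g) = 0.02407·(514/0.0532)·2.227²/(2·9.81) = 58.79 m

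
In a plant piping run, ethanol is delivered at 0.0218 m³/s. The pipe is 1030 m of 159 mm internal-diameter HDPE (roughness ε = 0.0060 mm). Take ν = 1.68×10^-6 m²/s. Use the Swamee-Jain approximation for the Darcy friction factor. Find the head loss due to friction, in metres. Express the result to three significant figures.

V = 4Q/(πD²) = 4·0.0218/(π·0.159²) = 1.098 m/s
Re = VD/ν = 1.098·0.159/1.68×10^-6 = 1.04×10^5 → turbulent
ε/D = 0.0060/159 = 3.77×10^-5
Swamee-Jain: f = 0.01795
h_f = f(L/D)V²/(2g) = 0.01795·(1030/0.159)·1.098²/(2·9.81) = 7.146 m

h_f ≈ 7.15 m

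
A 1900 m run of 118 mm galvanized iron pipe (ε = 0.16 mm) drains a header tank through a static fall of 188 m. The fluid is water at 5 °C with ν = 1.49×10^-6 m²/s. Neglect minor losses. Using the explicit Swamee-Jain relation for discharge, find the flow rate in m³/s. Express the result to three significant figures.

Swamee-Jain (Type II): Q = -0.965·√(gD⁵h_f/L)·ln[ε/(3.7D) + √(3.17ν²L/(gD³h_f))]
√(gD⁵h_f/L) = √(9.81·0.118⁵·188/1900) = 0.004712
ε/(3.7D) = 3.66×10^-4; √(3.17ν²L/(gD³h_f)) = 6.64×10^-5
Q = -0.965·0.004712·ln(4.329×10^-4) = 0.03522 m³/s
Check: V = 3.22 m/s, Re = 2.55×10^5, f = 0.02225, h_f = 189 m ≈ 188 m ✓

Q ≈ 0.0352 m³/s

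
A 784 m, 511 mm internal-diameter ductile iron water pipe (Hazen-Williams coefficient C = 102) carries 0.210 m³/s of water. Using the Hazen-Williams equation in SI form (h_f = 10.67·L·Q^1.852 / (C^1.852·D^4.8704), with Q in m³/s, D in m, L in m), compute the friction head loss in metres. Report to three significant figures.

h_f ≈ 2.33 m

h_f = 10.67·784·0.210^1.852 / (102^1.852·0.511^4.8704) = 2.330 m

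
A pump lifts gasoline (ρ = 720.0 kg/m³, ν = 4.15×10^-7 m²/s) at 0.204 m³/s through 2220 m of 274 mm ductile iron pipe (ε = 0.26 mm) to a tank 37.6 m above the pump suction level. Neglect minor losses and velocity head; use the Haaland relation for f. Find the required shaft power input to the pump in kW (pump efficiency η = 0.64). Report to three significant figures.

V = 4Q/(πD²) = 3.460 m/s; Re = 2.28×10^6; ε/D = 9.49×10^-4; f = 0.01955
h_f = f(L/D)V²/2g = 96.63 m
Total head H = z + h_f = 37.6 + 96.63 = 134.2 m
P_hyd = ρgQH = 720.0·9.81·0.204·134.2 = 193.4 kW
P_shaft = P_hyd/η = 193.4/0.64 = 302.2 kW

P_shaft ≈ 302 kW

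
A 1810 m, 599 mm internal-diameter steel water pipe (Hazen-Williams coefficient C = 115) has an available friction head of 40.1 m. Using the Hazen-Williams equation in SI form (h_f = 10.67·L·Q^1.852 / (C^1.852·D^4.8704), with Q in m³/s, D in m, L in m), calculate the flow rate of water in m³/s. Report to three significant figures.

Q ≈ 1.06 m³/s

Rearranging: Q = [h_f·C^1.852·D^4.8704 / (10.67·L)]^(1/1.852)
Q = [40.1·115^1.852·0.599^4.8704 / (10.67·1810)]^0.540 = 1.064 m³/s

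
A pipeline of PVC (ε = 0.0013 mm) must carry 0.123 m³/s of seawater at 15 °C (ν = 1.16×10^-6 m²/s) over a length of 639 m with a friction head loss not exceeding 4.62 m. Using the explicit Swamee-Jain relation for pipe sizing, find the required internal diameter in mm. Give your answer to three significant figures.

Swamee-Jain (Type III): D = 0.66·[ε^1.25·(LQ²/(gh_f))^4.75 + ν·Q^9.4·(L/(gh_f))^5.2]^0.04
LQ²/(gh_f) = 0.2133; L/(gh_f) = 14.10
Term 1 = ε^1.25·(…)^4.75 = 2.85×10^-11; Term 2 = ν·Q^9.4·(…)^5.2 = 3.06×10^-9
D = 0.66·(2.85×10^-11 + 3.06×10^-9)^0.04 = 0.3014 m = 301 mm
Check: V = 1.72 m/s, Re = 4.48×10^5, f = 0.01342, h_f = 4.31 m ≈ 4.62 m ✓

D ≈ 301 mm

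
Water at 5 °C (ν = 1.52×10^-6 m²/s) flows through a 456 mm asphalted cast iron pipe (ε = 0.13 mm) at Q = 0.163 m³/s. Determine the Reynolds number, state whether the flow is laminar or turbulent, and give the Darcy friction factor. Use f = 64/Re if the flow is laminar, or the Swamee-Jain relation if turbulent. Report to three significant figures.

V = 4Q/(πD²) = 0.9981 m/s
Re = VD/ν = 0.9981·0.456/1.52×10^-6 = 2.99×10^5
Re > 4000 → turbulent; ε/D = 2.85×10^-4
Swamee-Jain: f = 0.01696

Re ≈ 2.99×10^5; turbulent; f ≈ 0.0170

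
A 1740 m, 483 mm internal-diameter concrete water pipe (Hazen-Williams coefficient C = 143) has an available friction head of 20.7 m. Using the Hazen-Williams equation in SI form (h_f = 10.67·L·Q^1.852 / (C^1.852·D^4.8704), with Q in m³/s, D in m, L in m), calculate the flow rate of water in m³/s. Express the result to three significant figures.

Rearranging: Q = [h_f·C^1.852·D^4.8704 / (10.67·L)]^(1/1.852)
Q = [20.7·143^1.852·0.483^4.8704 / (10.67·1740)]^0.540 = 0.5368 m³/s

Q ≈ 0.537 m³/s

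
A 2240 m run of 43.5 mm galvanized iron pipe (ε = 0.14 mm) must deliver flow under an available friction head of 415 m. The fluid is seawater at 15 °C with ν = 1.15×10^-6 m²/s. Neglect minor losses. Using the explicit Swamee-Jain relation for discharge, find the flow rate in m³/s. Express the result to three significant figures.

Swamee-Jain (Type II): Q = -0.965·√(gD⁵h_f/L)·ln[ε/(3.7D) + √(3.17ν²L/(gD³h_f))]
√(gD⁵h_f/L) = √(9.81·0.0435⁵·415/2240) = 5.321×10^-4
ε/(3.7D) = 8.70×10^-4; √(3.17ν²L/(gD³h_f)) = 1.67×10^-4
Q = -0.965·5.321×10^-4·ln(0.001037) = 0.003528 m³/s
Check: V = 2.37 m/s, Re = 8.98×10^4, f = 0.02833, h_f = 419 m ≈ 415 m ✓

Q ≈ 0.00353 m³/s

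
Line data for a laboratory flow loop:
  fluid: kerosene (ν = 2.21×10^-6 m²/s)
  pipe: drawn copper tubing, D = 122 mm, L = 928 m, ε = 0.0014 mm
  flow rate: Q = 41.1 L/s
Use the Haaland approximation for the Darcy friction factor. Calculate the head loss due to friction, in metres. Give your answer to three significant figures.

V = 4Q/(πD²) = 4·0.0411/(π·0.122²) = 3.516 m/s
Re = VD/ν = 3.516·0.122/2.21×10^-6 = 1.94×10^5 → turbulent
ε/D = 0.0014/122 = 1.15×10^-5
Haaland: f = 0.01566
h_f = f(L/D)V²/(2g) = 0.01566·(928/0.122)·3.516²/(2·9.81) = 75.04 m

h_f ≈ 75.0 m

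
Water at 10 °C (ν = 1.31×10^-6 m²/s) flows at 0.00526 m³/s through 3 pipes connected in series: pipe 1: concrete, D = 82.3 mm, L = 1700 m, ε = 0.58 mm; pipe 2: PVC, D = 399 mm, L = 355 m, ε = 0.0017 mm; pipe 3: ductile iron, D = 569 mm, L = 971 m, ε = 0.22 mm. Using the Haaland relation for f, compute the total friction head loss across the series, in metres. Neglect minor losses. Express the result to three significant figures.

H ≈ 36.0 m

Pipe 1: V = 0.9888 m/s, Re = 6.21×10^4, ε/D = 0.00705, f = 0.03495, h_1 = f(L/D)V²/2g = 35.97 m
Pipe 2: V = 0.04207 m/s, Re = 1.28×10^4, ε/D = 4.26×10^-6, f = 0.02889, h_2 = f(L/D)V²/2g = 0.002318 m
Pipe 3: V = 0.02069 m/s, Re = 8980, ε/D = 3.87×10^-4, f = 0.03225, h_3 = f(L/D)V²/2g = 0.001200 m
Series → Q common, losses add: H = Σh = 35.98 m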